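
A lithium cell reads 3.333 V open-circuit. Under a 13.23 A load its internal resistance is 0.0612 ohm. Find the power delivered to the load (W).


Step 1: V_terminal = OCV - I*R = 3.333 - 13.23 * 0.0612 = 2.5233 V
Step 2: P_out = V_terminal * I = 2.5233 * 13.23 = 33.38 W

33.38 W


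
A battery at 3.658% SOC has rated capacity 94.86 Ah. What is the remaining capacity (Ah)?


remaining = SOC / 100 * total = 3.658 / 100 * 94.86 = 3.470 Ah

3.470 Ah


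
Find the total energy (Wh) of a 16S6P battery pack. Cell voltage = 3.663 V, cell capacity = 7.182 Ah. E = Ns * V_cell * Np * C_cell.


V_pack = 16 * 3.663 = 58.608 V
C_pack = 6 * 7.182 = 43.092 Ah
E = V_pack * C_pack = 58.608 * 43.092 = 2526 Wh

2526 Wh


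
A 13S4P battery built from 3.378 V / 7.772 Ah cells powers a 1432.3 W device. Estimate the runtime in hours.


Step 1: E_pack = Ns * V_cell * Np * C_cell = 13 * 3.378 * 4 * 7.772 = 1365.2 Wh
Step 2: t = E_pack / P = 1365.2 / 1432.3 = 0.9532 hr

0.9532 hr


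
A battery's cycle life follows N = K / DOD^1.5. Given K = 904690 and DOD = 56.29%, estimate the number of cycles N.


Step 1: DOD^1.5 = 56.29^1.5 = 422.33
Step 2: N = 904690 / 422.33 = 2142 cycles

2142 cycles


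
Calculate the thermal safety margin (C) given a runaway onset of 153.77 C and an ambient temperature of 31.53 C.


Safety margin = 153.77 C - 31.53 C = 122.24 C

122.24 C


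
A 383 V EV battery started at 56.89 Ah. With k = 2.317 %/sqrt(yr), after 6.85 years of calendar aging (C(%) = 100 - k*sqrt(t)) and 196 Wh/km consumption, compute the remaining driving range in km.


Step 1: capacity retention = 100 - 2.317 * sqrt(6.85) = 100 - 2.317 * 2.6173 = 93.936%
Step 2: C_now = 56.89 * 93.936/100 = 53.44 Ah
Step 3: E_pack = V * C_now = 383 * 53.44 = 20468 Wh
Step 4: range = E_pack / consumption = 20468 / 196 = 104.4 km

104.4 km


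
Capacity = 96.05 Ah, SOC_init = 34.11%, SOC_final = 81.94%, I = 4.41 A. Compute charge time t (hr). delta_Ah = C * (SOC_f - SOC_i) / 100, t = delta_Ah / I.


delta_Ah = 96.05 * (81.94 - 34.11) / 100 = 45.941 Ah
t = delta_Ah / I = 45.941 / 4.41 = 10.42 hr

10.42 hr


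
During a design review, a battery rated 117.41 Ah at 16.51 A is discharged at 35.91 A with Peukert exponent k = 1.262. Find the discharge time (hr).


t_rated = C / I_rated = 117.41 / 16.51 = 7.1114 hr
(I_rated/I)^k = (0.45976)^1.262 = 0.37507
t = t_rated * (I_rated/I)^k = 7.1114 * 0.37507 = 2.667 hr

2.667 hr


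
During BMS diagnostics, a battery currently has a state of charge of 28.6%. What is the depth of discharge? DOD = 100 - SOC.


DOD = 100 - SOC = 100 - 28.6 = 71.4%

71.4%


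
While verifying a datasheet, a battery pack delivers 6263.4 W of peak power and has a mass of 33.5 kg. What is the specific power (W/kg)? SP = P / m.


SP = P / m = 6263.4 / 33.5 = 187.0 W/kg

187.0 W/kg


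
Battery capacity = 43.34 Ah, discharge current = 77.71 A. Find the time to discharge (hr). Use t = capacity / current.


t = capacity / current = 43.34 / 77.71 = 0.5577 hr

0.5577 hr


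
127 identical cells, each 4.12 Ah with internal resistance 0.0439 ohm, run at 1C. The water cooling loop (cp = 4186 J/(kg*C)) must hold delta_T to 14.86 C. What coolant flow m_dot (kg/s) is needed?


Step 1: I = 1 * 4.12 = 4.12 A
Step 2: Q_cell = I^2 * R = 4.12^2 * 0.0439 = 0.74518 W
Step 3: Q_total = 127 * 0.74518 = 94.638 W
Step 4: m_dot = Q_total / (cp * dT) = 94.638 / (4186 * 14.86) = 0.001521 kg/s

0.001521 kg/s


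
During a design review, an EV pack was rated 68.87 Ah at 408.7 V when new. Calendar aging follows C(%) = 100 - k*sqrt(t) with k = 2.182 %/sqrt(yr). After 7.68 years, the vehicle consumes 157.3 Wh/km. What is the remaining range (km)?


Step 1: capacity retention = 100 - 2.182 * sqrt(7.68) = 100 - 2.182 * 2.7713 = 93.953%
Step 2: C_now = 68.87 * 93.953/100 = 64.705 Ah
Step 3: E_pack = V * C_now = 408.7 * 64.705 = 26445 Wh
Step 4: range = E_pack / consumption = 26445 / 157.3 = 168.1 km

168.1 km


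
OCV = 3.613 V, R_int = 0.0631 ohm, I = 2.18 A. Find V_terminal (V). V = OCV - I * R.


IR drop = 2.18 * 0.0631 = 0.13756 V
V = 3.613 - 0.13756 = 3.475 V

3.475 V


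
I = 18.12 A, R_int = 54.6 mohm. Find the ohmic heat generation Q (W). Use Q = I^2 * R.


Convert: R = 54.6 mohm = 0.0546 ohm
Q = I^2 * R = 18.12^2 * 0.0546 = 17.93 W

17.93 W


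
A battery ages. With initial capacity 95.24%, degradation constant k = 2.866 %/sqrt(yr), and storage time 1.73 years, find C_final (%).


sqrt(t) = sqrt(1.73) = 1.3153
C_final = 95.24 - 2.866 * 1.3153 = 91.47%

91.47%


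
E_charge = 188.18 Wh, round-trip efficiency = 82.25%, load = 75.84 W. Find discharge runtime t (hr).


Step 1: E_discharge = eta/100 * E_charge = 82.25/100 * 188.18 = 154.78 Wh
Step 2: t = E_discharge / P = 154.78 / 75.84 = 2.041 hr

2.041 hr


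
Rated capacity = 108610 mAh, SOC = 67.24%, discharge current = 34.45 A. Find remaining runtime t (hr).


Convert: C_total = 108610 mAh = 108.61 Ah
Step 1: remaining = SOC/100 * C_total = 67.24/100 * 108.61 = 73.029 Ah
Step 2: t = remaining / I = 73.029 / 34.45 = 2.120 hr

2.120 hr


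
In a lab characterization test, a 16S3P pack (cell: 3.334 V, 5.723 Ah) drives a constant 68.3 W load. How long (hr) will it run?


Step 1: E_pack = Ns * V_cell * Np * C_cell = 16 * 3.334 * 3 * 5.723 = 915.86 Wh
Step 2: t = E_pack / P = 915.86 / 68.3 = 13.41 hr

13.41 hr


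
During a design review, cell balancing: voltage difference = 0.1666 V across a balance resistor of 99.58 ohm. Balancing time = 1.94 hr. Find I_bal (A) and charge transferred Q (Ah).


First, Ohm's law: I_bal = 0.1666 V / 99.58 ohm = 0.001673 A
Then Q = I * t = 0.001673 A * 1.94 hr = 0.003246 Ah

I=0.001673 A, Q=0.003246 Ah


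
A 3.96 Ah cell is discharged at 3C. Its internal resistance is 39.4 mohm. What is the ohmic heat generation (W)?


Convert: R = 39.4 mohm = 0.0394 ohm
Step 1: I = C_rate * capacity = 3 * 3.96 = 11.88 A
Step 2: Q = I^2 * R = 11.88^2 * 0.0394 = 141.13 * 0.0394 = 5.561 W

5.561 W


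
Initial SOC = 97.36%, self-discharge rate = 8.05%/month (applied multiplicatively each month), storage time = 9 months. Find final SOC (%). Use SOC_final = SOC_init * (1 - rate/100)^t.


decay = (1 - 8.05/100)^9 = 0.46986
SOC_final = 97.36 * 0.46986 = 45.75%

45.75%


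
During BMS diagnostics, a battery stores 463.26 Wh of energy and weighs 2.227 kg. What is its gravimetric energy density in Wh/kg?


ED = E / m = 463.26 / 2.227 = 208.0 Wh/kg

208.0 Wh/kg


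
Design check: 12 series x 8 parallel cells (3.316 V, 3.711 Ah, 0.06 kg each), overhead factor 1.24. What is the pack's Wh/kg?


Step 1: V_pack = 12 * 3.316 = 39.792 V
Step 2: C_pack = 8 * 3.711 = 29.688 Ah
Step 3: E_pack = V_pack * C_pack = 39.792 * 29.688 = 1181.3 Wh
Step 4: m_pack = 12 * 8 * 0.06 * 1.24 = 7.1424 kg
Step 5: ED = E_pack / m_pack = 1181.3 / 7.1424 = 165.4 Wh/kg

165.4 Wh/kg


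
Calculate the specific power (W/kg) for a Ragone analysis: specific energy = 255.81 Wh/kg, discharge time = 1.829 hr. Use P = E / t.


P_specific = E / t = 255.81 / 1.829 = 139.9 W/kg

139.9 W/kg


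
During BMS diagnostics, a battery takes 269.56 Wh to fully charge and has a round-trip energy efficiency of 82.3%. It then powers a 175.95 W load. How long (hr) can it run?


Step 1: E_discharge = eta/100 * E_charge = 82.3/100 * 269.56 = 221.85 Wh
Step 2: t = E_discharge / P = 221.85 / 175.95 = 1.261 hr

1.261 hr


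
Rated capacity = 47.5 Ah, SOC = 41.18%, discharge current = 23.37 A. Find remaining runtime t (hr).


Step 1: remaining = SOC/100 * C_total = 41.18/100 * 47.5 = 19.561 Ah
Step 2: t = remaining / I = 19.561 / 23.37 = 0.8370 hr

0.8370 hr


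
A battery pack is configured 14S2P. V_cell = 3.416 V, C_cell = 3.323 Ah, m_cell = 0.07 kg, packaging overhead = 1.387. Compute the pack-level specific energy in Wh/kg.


Step 1: V_pack = 14 * 3.416 = 47.824 V
Step 2: C_pack = 2 * 3.323 = 6.646 Ah
Step 3: E_pack = V_pack * C_pack = 47.824 * 6.646 = 317.84 Wh
Step 4: m_pack = 14 * 2 * 0.07 * 1.387 = 2.7185 kg
Step 5: ED = E_pack / m_pack = 317.84 / 2.7185 = 116.9 Wh/kg

116.9 Wh/kg


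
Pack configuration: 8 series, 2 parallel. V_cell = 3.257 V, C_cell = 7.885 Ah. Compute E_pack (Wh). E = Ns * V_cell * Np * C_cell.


V_pack = 8 * 3.257 = 26.056 V
C_pack = 2 * 7.885 = 15.77 Ah
E = V_pack * C_pack = 26.056 * 15.77 = 410.9 Wh

410.9 Wh


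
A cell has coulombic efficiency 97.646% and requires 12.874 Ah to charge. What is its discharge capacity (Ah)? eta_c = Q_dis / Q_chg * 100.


Q_dis = eta/100 * Q_chg = 97.646/100 * 12.874 = 12.57 Ah

12.57 Ah


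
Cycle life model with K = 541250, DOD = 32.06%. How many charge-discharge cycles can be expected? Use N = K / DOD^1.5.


DOD^1.5 = 181.53
N = K / DOD^1.5 = 541250 / 181.53 = 2982

2982 cycles


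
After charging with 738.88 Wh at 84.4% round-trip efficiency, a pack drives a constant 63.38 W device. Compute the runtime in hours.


Step 1: E_discharge = eta/100 * E_charge = 84.4/100 * 738.88 = 623.61 Wh
Step 2: t = E_discharge / P = 623.61 / 63.38 = 9.839 hr

9.839 hr


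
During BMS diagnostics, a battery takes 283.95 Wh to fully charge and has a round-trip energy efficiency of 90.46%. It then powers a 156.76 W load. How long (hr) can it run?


Step 1: E_discharge = eta/100 * E_charge = 90.46/100 * 283.95 = 256.86 Wh
Step 2: t = E_discharge / P = 256.86 / 156.76 = 1.639 hr

1.639 hr


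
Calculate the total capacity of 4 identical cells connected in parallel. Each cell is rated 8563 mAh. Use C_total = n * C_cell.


Convert: C_cell = 8563 mAh = 8.563 Ah
C_total = 4 * 8.563 = 34.252 Ah

34.252 Ah


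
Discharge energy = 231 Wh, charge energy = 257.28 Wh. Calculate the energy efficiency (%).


eta_e = E_dis / E_chg * 100 = 231 / 257.28 * 100 = 89.79%

89.79%


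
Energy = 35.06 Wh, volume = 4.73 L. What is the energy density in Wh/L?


ED = E / V = 35.06 / 4.73 = 7.412 Wh/L

7.412 Wh/L


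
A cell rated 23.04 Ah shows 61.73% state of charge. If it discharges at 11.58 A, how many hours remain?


Step 1: remaining = SOC/100 * C_total = 61.73/100 * 23.04 = 14.223 Ah
Step 2: t = remaining / I = 14.223 / 11.58 = 1.228 hr

1.228 hr


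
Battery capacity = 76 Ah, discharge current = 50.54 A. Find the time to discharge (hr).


Runtime = 76 Ah / 50.54 A = 1.504 hr

1.504 hr


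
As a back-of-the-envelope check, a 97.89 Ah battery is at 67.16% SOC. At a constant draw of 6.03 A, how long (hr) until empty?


Step 1: remaining = SOC/100 * C_total = 67.16/100 * 97.89 = 65.743 Ah
Step 2: t = remaining / I = 65.743 / 6.03 = 10.90 hr

10.90 hr


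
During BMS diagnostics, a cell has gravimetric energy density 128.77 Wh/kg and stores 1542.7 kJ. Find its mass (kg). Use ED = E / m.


Convert: E = 1542.7 kJ = 428.53 Wh
m = E / ED = 428.53 / 128.77 = 3.328 kg

3.328 kg


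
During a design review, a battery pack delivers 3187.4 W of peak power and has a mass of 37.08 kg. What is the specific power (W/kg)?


Specific power = 3187.4 W / 37.08 kg = 85.96 W/kg

85.96 W/kg


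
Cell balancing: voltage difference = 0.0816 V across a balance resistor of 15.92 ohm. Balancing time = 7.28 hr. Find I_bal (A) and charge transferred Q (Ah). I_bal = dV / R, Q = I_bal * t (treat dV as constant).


First, Ohm's law: I_bal = 0.0816 V / 15.92 ohm = 0.0051256 A
Then Q = I * t = 0.0051256 A * 7.28 hr = 0.03731 Ah

I=0.0051256 A, Q=0.03731 Ah


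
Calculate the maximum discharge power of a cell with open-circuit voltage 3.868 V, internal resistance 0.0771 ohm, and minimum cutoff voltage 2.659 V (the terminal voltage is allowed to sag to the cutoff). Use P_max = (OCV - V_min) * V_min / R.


P_max = (OCV - V_min) * V_min / R = (3.868 - 2.659) * 2.659 / 0.0771 = 1.209 * 2.659 / 0.0771 = 41.70 W

41.70 W


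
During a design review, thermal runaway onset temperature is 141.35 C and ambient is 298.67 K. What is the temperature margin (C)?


Convert: T_ambient = 298.67 K = 25.52 C
margin = 141.35 - 25.52 = 115.83 C

115.83 C


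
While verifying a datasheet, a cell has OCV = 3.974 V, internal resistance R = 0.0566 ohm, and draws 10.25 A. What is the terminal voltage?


V = OCV - I*R = 3.974 - 10.25 * 0.0566 = 3.394 V

3.394 V


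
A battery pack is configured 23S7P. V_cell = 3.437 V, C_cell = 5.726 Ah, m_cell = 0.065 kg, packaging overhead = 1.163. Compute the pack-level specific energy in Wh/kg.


Step 1: V_pack = 23 * 3.437 = 79.051 V
Step 2: C_pack = 7 * 5.726 = 40.082 Ah
Step 3: E_pack = V_pack * C_pack = 79.051 * 40.082 = 3168.5 Wh
Step 4: m_pack = 23 * 7 * 0.065 * 1.163 = 12.171 kg
Step 5: ED = E_pack / m_pack = 3168.5 / 12.171 = 260.3 Wh/kg

260.3 Wh/kg


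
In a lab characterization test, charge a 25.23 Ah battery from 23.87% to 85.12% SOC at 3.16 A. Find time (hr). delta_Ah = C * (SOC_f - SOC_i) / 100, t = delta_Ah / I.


delta_Ah = 25.23 * (85.12 - 23.87) / 100 = 15.453 Ah
t = delta_Ah / I = 15.453 / 3.16 = 4.890 hr

4.890 hr


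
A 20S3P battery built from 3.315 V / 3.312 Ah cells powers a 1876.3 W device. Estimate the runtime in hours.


Step 1: E_pack = Ns * V_cell * Np * C_cell = 20 * 3.315 * 3 * 3.312 = 658.76 Wh
Step 2: t = E_pack / P = 658.76 / 1876.3 = 0.3511 hr

0.3511 hr


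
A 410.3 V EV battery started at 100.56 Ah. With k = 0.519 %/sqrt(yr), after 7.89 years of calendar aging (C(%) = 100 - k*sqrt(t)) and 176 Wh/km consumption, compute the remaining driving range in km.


Step 1: capacity retention = 100 - 0.519 * sqrt(7.89) = 100 - 0.519 * 2.8089 = 98.542%
Step 2: C_now = 100.56 * 98.542/100 = 99.094 Ah
Step 3: E_pack = V * C_now = 410.3 * 99.094 = 40658 Wh
Step 4: range = E_pack / consumption = 40658 / 176 = 231.0 km

231.0 km


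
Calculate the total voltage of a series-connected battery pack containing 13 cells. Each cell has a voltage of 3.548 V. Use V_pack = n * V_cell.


Series voltages add: 13 * 3.548 V = 46.124 V

46.124 V


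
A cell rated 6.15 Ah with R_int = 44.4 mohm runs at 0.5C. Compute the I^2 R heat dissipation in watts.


Convert: R = 44.4 mohm = 0.0444 ohm
Step 1: I = C_rate * capacity = 0.5 * 6.15 = 3.075 A
Step 2: Q = I^2 * R = 3.075^2 * 0.0444 = 9.4556 * 0.0444 = 0.4198 W

0.4198 W


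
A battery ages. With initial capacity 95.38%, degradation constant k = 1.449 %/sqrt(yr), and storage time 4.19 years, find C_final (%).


Step 1: sqrt(4.19 yr) = 2.0469
Step 2: drop = 1.449 * 2.0469 = 2.966
Step 3: C_final = 95.38 - 2.966 = 92.41%

92.41%


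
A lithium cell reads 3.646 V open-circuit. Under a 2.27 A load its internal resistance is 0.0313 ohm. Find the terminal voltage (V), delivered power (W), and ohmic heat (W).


Step 1: V_terminal = OCV - I*R = 3.646 - 2.27 * 0.0313 = 3.5749 V
Step 2: P_out = V_terminal * I = 3.5749 * 2.27 = 8.115 W
Step 3: Q = I^2 * R = 2.27^2 * 0.0313 = 0.1613 W

V=3.5749 V, P=8.115 W, Q=0.1613 W


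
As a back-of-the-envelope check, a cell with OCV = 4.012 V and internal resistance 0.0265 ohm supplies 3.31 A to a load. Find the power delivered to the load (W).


Step 1: V_terminal = OCV - I*R = 4.012 - 3.31 * 0.0265 = 3.9243 V
Step 2: P_out = V_terminal * I = 3.9243 * 3.31 = 12.99 W

12.99 W


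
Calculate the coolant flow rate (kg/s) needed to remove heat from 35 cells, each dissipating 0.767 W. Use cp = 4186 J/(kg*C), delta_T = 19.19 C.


Step 1: Total heat Q = 35 * 0.767 W = 26.845 W
Step 2: denom = cp * dT = 4186 * 19.19 = 80329
Step 3: m_dot = 26.845 / 80329 = 3.342e-04 kg/s

3.342e-04 kg/s


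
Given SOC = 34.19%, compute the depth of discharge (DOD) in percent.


DOD = 100 - SOC = 100 - 34.19 = 65.81%

65.81%


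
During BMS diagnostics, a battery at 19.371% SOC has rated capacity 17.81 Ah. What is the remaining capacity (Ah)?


remaining = SOC / 100 * total = 19.371 / 100 * 17.81 = 3.450 Ah

3.450 Ah


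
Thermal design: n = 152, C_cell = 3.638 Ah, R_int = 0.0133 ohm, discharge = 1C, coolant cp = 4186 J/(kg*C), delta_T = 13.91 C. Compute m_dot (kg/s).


Step 1: I = 1 * 3.638 = 3.638 A
Step 2: Q_cell = I^2 * R = 3.638^2 * 0.0133 = 0.17603 W
Step 3: Q_total = 152 * 0.17603 = 26.757 W
Step 4: m_dot = Q_total / (cp * dT) = 26.757 / (4186 * 13.91) = 4.595e-04 kg/s

4.595e-04 kg/s


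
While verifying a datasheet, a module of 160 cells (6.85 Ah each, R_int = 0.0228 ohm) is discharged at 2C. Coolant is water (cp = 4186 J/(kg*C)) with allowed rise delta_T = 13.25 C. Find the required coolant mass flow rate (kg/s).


Step 1: I = 2 * 6.85 = 13.7 A
Step 2: Q_cell = I^2 * R = 13.7^2 * 0.0228 = 4.2793 W
Step 3: Q_total = 160 * 4.2793 = 684.69 W
Step 4: m_dot = Q_total / (cp * dT) = 684.69 / (4186 * 13.25) = 0.01234 kg/s

0.01234 kg/s


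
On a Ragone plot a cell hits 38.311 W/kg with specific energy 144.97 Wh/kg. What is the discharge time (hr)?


t = E / P = 144.97 / 38.311 = 3.784 hr

3.784 hr


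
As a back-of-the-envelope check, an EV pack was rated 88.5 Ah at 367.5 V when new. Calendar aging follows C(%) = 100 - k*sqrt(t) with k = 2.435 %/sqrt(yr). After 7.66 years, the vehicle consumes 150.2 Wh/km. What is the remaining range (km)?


Step 1: capacity retention = 100 - 2.435 * sqrt(7.66) = 100 - 2.435 * 2.7677 = 93.261%
Step 2: C_now = 88.5 * 93.261/100 = 82.536 Ah
Step 3: E_pack = V * C_now = 367.5 * 82.536 = 30332 Wh
Step 4: range = E_pack / consumption = 30332 / 150.2 = 201.9 km

201.9 km


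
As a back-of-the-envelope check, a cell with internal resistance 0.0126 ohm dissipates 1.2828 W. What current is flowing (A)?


I = sqrt(Q / R) = sqrt(1.2828 / 0.0126) = sqrt(101.81) = 10.09 A

10.09 A


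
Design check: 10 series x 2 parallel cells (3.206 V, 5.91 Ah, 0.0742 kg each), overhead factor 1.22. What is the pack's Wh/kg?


Step 1: V_pack = 10 * 3.206 = 32.06 V
Step 2: C_pack = 2 * 5.91 = 11.82 Ah
Step 3: E_pack = V_pack * C_pack = 32.06 * 11.82 = 378.95 Wh
Step 4: m_pack = 10 * 2 * 0.0742 * 1.22 = 1.8105 kg
Step 5: ED = E_pack / m_pack = 378.95 / 1.8105 = 209.3 Wh/kg

209.3 Wh/kg


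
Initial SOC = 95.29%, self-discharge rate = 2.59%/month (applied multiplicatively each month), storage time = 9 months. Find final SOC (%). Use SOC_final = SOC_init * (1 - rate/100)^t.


decay = (1 - 2.59/100)^9 = 0.78965
SOC_final = 95.29 * 0.78965 = 75.25%

75.25%


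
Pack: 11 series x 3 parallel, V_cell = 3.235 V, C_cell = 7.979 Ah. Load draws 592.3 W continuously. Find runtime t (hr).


Step 1: E_pack = Ns * V_cell * Np * C_cell = 11 * 3.235 * 3 * 7.979 = 851.8 Wh
Step 2: t = E_pack / P = 851.8 / 592.3 = 1.438 hr

1.438 hr


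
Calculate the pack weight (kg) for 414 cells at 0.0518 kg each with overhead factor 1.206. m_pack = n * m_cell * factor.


Cell mass sum = 414 * 0.0518 = 21.445 kg
With overhead 1.206: m_pack = 21.445 * 1.206 = 25.86 kg

25.86 kg


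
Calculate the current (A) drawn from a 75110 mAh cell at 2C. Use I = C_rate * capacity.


Convert: capacity = 75110 mAh = 75.11 Ah
At 2C: I = 2 * 75.11 Ah = 150.22 A

150.22 A


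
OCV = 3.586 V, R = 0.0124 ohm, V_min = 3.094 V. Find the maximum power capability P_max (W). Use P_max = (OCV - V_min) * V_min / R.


dV = OCV - V_min = 0.492 V (so I_max = dV / R)
P_max = dV * V_min / R = 0.492 * 3.094 / 0.0124 = 122.8 W

122.8 W


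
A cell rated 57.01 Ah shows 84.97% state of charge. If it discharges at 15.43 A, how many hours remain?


Step 1: remaining = SOC/100 * C_total = 84.97/100 * 57.01 = 48.441 Ah
Step 2: t = remaining / I = 48.441 / 15.43 = 3.139 hr

3.139 hr


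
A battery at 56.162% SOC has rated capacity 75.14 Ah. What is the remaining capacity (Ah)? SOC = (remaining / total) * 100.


remaining = SOC / 100 * total = 56.162 / 100 * 75.14 = 42.20 Ah

42.20 Ah


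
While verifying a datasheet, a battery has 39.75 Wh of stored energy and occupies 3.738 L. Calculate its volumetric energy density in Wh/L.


ED = E / V = 39.75 / 3.738 = 10.63 Wh/L

10.63 Wh/L


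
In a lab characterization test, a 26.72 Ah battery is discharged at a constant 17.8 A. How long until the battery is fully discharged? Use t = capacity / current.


t = capacity / current = 26.72 / 17.8 = 1.501 hr

1.501 hr


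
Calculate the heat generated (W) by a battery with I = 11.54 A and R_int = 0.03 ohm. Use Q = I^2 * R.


I^2 = 133.17
Q = 133.17 * 0.03 = 3.995 W

3.995 W


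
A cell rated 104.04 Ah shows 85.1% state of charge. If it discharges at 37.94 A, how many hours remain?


Step 1: remaining = SOC/100 * C_total = 85.1/100 * 104.04 = 88.538 Ah
Step 2: t = remaining / I = 88.538 / 37.94 = 2.334 hr

2.334 hr


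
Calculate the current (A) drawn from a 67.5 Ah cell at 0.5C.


I = C_rate * capacity = 0.5 * 67.5 = 33.75 A

33.75 A


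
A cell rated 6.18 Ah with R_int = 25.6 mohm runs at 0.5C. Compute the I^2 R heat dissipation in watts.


Convert: R = 25.6 mohm = 0.0256 ohm
Step 1: I = C_rate * capacity = 0.5 * 6.18 = 3.09 A
Step 2: Q = I^2 * R = 3.09^2 * 0.0256 = 9.5481 * 0.0256 = 0.2444 W

0.2444 W


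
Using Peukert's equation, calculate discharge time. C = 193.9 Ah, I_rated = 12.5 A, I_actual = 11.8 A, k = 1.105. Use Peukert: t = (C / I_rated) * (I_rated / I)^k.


t_rated = C / I_rated = 193.9 / 12.5 = 15.512 hr
(I_rated/I)^k = (1.0593)^1.105 = 1.0657
t = t_rated * (I_rated/I)^k = 15.512 * 1.0657 = 16.53 hr

16.53 hr


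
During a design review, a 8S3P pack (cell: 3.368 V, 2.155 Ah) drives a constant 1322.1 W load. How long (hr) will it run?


Step 1: E_pack = Ns * V_cell * Np * C_cell = 8 * 3.368 * 3 * 2.155 = 174.19 Wh
Step 2: t = E_pack / P = 174.19 / 1322.1 = 0.1318 hr

0.1318 hr


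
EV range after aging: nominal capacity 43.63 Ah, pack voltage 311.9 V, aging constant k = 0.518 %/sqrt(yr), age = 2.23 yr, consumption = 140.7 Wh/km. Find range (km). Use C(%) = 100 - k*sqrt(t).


Step 1: capacity retention = 100 - 0.518 * sqrt(2.23) = 100 - 0.518 * 1.4933 = 99.226%
Step 2: C_now = 43.63 * 99.226/100 = 43.292 Ah
Step 3: E_pack = V * C_now = 311.9 * 43.292 = 13503 Wh
Step 4: range = E_pack / consumption = 13503 / 140.7 = 95.97 km

95.97 km


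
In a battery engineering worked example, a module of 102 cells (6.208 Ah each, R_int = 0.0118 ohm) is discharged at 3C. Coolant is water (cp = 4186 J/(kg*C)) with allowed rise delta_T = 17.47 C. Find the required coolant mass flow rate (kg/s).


Step 1: I = 3 * 6.208 = 18.624 A
Step 2: Q_cell = I^2 * R = 18.624^2 * 0.0118 = 4.0929 W
Step 3: Q_total = 102 * 4.0929 = 417.48 W
Step 4: m_dot = Q_total / (cp * dT) = 417.48 / (4186 * 17.47) = 0.005709 kg/s

0.005709 kg/s


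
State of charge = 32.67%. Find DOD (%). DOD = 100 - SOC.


DOD = 100 - SOC = 100 - 32.67 = 67.33%

67.33%


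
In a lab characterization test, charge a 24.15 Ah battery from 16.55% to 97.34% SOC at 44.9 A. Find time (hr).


delta_Ah = 24.15 * (97.34 - 16.55) / 100 = 19.511 Ah
t = delta_Ah / I = 19.511 / 44.9 = 0.4345 hr

0.4345 hr


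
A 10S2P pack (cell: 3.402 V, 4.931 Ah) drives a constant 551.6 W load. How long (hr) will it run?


Step 1: E_pack = Ns * V_cell * Np * C_cell = 10 * 3.402 * 2 * 4.931 = 335.51 Wh
Step 2: t = E_pack / P = 335.51 / 551.6 = 0.6082 hr

0.6082 hr


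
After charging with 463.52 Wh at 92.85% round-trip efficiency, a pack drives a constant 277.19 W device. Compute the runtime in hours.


Step 1: E_discharge = eta/100 * E_charge = 92.85/100 * 463.52 = 430.38 Wh
Step 2: t = E_discharge / P = 430.38 / 277.19 = 1.553 hr

1.553 hr


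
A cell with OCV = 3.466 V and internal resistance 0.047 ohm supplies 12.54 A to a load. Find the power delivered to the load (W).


Step 1: V_terminal = OCV - I*R = 3.466 - 12.54 * 0.047 = 2.8766 V
Step 2: P_out = V_terminal * I = 2.8766 * 12.54 = 36.07 W

36.07 W


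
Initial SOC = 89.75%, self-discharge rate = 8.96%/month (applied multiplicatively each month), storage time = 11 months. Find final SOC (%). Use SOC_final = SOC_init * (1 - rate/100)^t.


Monthly retention factor = 1 - 8.96/100 = 0.9104
Over 11 months: factor^11 = 0.35609
SOC_final = 89.75 * 0.35609 = 31.96%

31.96%


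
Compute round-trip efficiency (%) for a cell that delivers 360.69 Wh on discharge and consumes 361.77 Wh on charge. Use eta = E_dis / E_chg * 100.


Round-trip efficiency = 360.69/361.77 * 100% = 99.70%

99.70%


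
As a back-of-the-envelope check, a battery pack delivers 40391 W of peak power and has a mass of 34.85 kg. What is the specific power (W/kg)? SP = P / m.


SP = P / m = 40391 / 34.85 = 1159 W/kg

1159 W/kg


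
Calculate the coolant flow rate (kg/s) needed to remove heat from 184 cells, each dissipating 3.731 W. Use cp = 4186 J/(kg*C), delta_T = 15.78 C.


Q_total = 184 * 3.731 = 686.5 W
m_dot = Q_total / (cp * dT) = 686.5 / (4186 * 15.78) = 0.01039 kg/s

0.01039 kg/s


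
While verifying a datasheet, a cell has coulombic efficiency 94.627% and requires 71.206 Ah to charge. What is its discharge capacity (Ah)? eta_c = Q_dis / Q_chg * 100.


Q_dis = eta/100 * Q_chg = 94.627/100 * 71.206 = 67.38 Ah

67.38 Ah


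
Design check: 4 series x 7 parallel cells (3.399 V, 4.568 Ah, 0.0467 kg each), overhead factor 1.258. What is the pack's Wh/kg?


Step 1: V_pack = 4 * 3.399 = 13.596 V
Step 2: C_pack = 7 * 4.568 = 31.976 Ah
Step 3: E_pack = V_pack * C_pack = 13.596 * 31.976 = 434.75 Wh
Step 4: m_pack = 4 * 7 * 0.0467 * 1.258 = 1.645 kg
Step 5: ED = E_pack / m_pack = 434.75 / 1.645 = 264.3 Wh/kg

264.3 Wh/kg


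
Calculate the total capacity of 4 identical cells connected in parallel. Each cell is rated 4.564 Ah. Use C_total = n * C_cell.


Parallel capacities add: 4 * 4.564 Ah = 18.256 Ah

18.256 Ah


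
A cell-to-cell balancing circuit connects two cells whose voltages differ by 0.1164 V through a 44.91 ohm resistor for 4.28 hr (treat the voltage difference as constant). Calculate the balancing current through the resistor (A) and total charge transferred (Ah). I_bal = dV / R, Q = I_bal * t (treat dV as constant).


I_bal = dV / R = 0.1164 / 44.91 = 0.0025919 A
Q = I_bal * t = 0.0025919 * 4.28 = 0.01109 Ah

I=0.0025919 A, Q=0.01109 Ah


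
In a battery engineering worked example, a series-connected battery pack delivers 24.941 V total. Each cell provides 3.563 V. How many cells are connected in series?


Rearranging: n = V_pack / V_cell = 24.941 / 3.563 = 7 cells

7


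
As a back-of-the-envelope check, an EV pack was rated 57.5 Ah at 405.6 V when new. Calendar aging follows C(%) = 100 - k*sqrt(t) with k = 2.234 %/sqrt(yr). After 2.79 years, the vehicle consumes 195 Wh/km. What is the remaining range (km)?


Step 1: capacity retention = 100 - 2.234 * sqrt(2.79) = 100 - 2.234 * 1.6703 = 96.269%
Step 2: C_now = 57.5 * 96.269/100 = 55.355 Ah
Step 3: E_pack = V * C_now = 405.6 * 55.355 = 22452 Wh
Step 4: range = E_pack / consumption = 22452 / 195 = 115.1 km

115.1 km


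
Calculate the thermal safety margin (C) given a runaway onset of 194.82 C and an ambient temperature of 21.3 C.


margin = T_onset - T_ambient = 194.82 - 21.3 = 173.52 C

173.52 C


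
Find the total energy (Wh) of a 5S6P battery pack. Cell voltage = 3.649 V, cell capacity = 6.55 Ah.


V_pack = 5 * 3.649 = 18.245 V
C_pack = 6 * 6.55 = 39.3 Ah
E = V_pack * C_pack = 18.245 * 39.3 = 717.0 Wh

717.0 Wh


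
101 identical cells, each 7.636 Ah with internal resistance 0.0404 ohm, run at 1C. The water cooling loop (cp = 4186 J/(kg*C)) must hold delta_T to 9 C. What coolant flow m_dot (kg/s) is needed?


Step 1: I = 1 * 7.636 = 7.636 A
Step 2: Q_cell = I^2 * R = 7.636^2 * 0.0404 = 2.3557 W
Step 3: Q_total = 101 * 2.3557 = 237.93 W
Step 4: m_dot = Q_total / (cp * dT) = 237.93 / (4186 * 9) = 0.006315 kg/s

0.006315 kg/s


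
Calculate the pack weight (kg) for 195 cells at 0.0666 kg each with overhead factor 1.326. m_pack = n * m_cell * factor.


m_pack = n * m_cell * overhead = 195 * 0.0666 * 1.326 = 17.22 kg

17.22 kg


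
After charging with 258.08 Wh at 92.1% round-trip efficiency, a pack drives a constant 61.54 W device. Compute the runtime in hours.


Step 1: E_discharge = eta/100 * E_charge = 92.1/100 * 258.08 = 237.69 Wh
Step 2: t = E_discharge / P = 237.69 / 61.54 = 3.862 hr

3.862 hr


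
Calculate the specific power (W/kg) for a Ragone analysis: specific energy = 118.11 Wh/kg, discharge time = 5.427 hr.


P_specific = E / t = 118.11 / 5.427 = 21.76 W/kg

21.76 W/kg


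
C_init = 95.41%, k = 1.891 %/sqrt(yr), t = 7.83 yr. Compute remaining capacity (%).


Step 1: sqrt(7.83 yr) = 2.7982
Step 2: drop = 1.891 * 2.7982 = 5.2914
Step 3: C_final = 95.41 - 5.2914 = 90.12%

90.12%


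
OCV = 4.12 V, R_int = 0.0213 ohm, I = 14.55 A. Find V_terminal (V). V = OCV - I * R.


IR drop = 14.55 * 0.0213 = 0.30992 V
V = 4.12 - 0.30992 = 3.810 V

3.810 V


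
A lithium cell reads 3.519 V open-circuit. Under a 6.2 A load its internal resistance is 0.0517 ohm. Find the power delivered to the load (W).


Step 1: V_terminal = OCV - I*R = 3.519 - 6.2 * 0.0517 = 3.1985 V
Step 2: P_out = V_terminal * I = 3.1985 * 6.2 = 19.83 W

19.83 W


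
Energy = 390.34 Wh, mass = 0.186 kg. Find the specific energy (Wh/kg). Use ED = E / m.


Specific energy = 390.34 Wh / 0.186 kg = 2099 Wh/kg

2099 Wh/kg


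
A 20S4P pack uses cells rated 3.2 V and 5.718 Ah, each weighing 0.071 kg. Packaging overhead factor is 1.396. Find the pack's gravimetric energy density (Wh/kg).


Step 1: V_pack = 20 * 3.2 = 64 V
Step 2: C_pack = 4 * 5.718 = 22.872 Ah
Step 3: E_pack = V_pack * C_pack = 64 * 22.872 = 1463.8 Wh
Step 4: m_pack = 20 * 4 * 0.071 * 1.396 = 7.9293 kg
Step 5: ED = E_pack / m_pack = 1463.8 / 7.9293 = 184.6 Wh/kg

184.6 Wh/kg


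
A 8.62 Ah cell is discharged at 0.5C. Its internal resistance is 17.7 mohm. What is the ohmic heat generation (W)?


Convert: R = 17.7 mohm = 0.0177 ohm
Step 1: I = C_rate * capacity = 0.5 * 8.62 = 4.31 A
Step 2: Q = I^2 * R = 4.31^2 * 0.0177 = 18.576 * 0.0177 = 0.3288 W

0.3288 W


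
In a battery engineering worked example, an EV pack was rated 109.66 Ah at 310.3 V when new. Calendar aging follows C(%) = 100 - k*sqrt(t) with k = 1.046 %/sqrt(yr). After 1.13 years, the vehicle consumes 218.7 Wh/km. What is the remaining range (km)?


Step 1: capacity retention = 100 - 1.046 * sqrt(1.13) = 100 - 1.046 * 1.063 = 98.888%
Step 2: C_now = 109.66 * 98.888/100 = 108.44 Ah
Step 3: E_pack = V * C_now = 310.3 * 108.44 = 33649 Wh
Step 4: range = E_pack / consumption = 33649 / 218.7 = 153.9 km

153.9 km


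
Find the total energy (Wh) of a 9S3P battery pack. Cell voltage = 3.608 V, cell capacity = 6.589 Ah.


V_pack = 9 * 3.608 = 32.472 V
C_pack = 3 * 6.589 = 19.767 Ah
E = V_pack * C_pack = 32.472 * 19.767 = 641.9 Wh

641.9 Wh


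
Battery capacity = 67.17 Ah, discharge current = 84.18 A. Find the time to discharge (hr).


t = capacity / current = 67.17 / 84.18 = 0.7979 hr

0.7979 hr


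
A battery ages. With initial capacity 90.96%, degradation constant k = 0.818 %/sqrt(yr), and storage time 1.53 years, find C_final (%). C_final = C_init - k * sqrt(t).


Step 1: sqrt(1.53 yr) = 1.2369
Step 2: drop = 0.818 * 1.2369 = 1.0118
Step 3: C_final = 90.96 - 1.0118 = 89.95%

89.95%


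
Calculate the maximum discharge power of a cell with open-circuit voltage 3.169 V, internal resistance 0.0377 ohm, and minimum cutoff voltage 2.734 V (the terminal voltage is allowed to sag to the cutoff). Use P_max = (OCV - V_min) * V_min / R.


dV = OCV - V_min = 0.435 V (so I_max = dV / R)
P_max = dV * V_min / R = 0.435 * 2.734 / 0.0377 = 31.55 W

31.55 W


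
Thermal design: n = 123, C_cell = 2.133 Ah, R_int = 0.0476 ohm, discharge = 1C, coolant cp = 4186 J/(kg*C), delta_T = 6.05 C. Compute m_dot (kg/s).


Step 1: I = 1 * 2.133 = 2.133 A
Step 2: Q_cell = I^2 * R = 2.133^2 * 0.0476 = 0.21657 W
Step 3: Q_total = 123 * 0.21657 = 26.638 W
Step 4: m_dot = Q_total / (cp * dT) = 26.638 / (4186 * 6.05) = 0.001052 kg/s

0.001052 kg/s


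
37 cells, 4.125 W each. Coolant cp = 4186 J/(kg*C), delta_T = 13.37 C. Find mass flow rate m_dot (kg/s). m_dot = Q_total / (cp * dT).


Step 1: Total heat Q = 37 * 4.125 W = 152.63 W
Step 2: denom = cp * dT = 4186 * 13.37 = 55967
Step 3: m_dot = 152.63 / 55967 = 0.002727 kg/s

0.002727 kg/s


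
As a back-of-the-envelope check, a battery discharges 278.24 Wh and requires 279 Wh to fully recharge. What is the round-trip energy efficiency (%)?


eta_e = E_dis / E_chg * 100 = 278.24 / 279 * 100 = 99.73%

99.73%


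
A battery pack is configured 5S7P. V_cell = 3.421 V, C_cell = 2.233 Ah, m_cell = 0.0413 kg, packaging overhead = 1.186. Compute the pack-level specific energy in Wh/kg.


Step 1: V_pack = 5 * 3.421 = 17.105 V
Step 2: C_pack = 7 * 2.233 = 15.631 Ah
Step 3: E_pack = V_pack * C_pack = 17.105 * 15.631 = 267.37 Wh
Step 4: m_pack = 5 * 7 * 0.0413 * 1.186 = 1.7144 kg
Step 5: ED = E_pack / m_pack = 267.37 / 1.7144 = 156.0 Wh/kg

156.0 Wh/kg


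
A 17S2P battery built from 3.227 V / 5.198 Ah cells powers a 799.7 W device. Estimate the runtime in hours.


Step 1: E_pack = Ns * V_cell * Np * C_cell = 17 * 3.227 * 2 * 5.198 = 570.31 Wh
Step 2: t = E_pack / P = 570.31 / 799.7 = 0.7132 hr

0.7132 hr


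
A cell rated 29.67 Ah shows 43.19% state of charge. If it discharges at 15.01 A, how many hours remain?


Step 1: remaining = SOC/100 * C_total = 43.19/100 * 29.67 = 12.814 Ah
Step 2: t = remaining / I = 12.814 / 15.01 = 0.8537 hr

0.8537 hr


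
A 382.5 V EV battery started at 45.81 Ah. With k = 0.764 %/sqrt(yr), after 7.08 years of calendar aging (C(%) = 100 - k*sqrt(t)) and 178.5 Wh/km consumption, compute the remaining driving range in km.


Step 1: capacity retention = 100 - 0.764 * sqrt(7.08) = 100 - 0.764 * 2.6608 = 97.967%
Step 2: C_now = 45.81 * 97.967/100 = 44.879 Ah
Step 3: E_pack = V * C_now = 382.5 * 44.879 = 17166 Wh
Step 4: range = E_pack / consumption = 17166 / 178.5 = 96.17 km

96.17 km


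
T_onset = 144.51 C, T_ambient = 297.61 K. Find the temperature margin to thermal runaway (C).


Convert: T_ambient = 297.61 K = 24.46 C
margin = 144.51 - 24.46 = 120.05 C

120.05 C


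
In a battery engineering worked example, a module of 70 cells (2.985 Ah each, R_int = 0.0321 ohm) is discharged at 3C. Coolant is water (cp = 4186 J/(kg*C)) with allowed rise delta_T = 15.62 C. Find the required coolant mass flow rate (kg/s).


Step 1: I = 3 * 2.985 = 8.955 A
Step 2: Q_cell = I^2 * R = 8.955^2 * 0.0321 = 2.5742 W
Step 3: Q_total = 70 * 2.5742 = 180.19 W
Step 4: m_dot = Q_total / (cp * dT) = 180.19 / (4186 * 15.62) = 0.002756 kg/s

0.002756 kg/s


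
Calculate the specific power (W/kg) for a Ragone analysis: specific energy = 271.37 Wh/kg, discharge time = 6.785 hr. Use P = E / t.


Specific power = 271.37 Wh/kg / 6.785 hr = 40.00 W/kg

40.00 W/kg


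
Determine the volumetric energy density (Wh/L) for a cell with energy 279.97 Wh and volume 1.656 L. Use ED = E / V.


Volumetric ED = 279.97 Wh / 1.656 L = 169.1 Wh/L

169.1 Wh/L


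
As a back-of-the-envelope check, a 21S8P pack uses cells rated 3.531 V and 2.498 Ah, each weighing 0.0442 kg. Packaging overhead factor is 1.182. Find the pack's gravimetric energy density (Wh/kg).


Step 1: V_pack = 21 * 3.531 = 74.151 V
Step 2: C_pack = 8 * 2.498 = 19.984 Ah
Step 3: E_pack = V_pack * C_pack = 74.151 * 19.984 = 1481.8 Wh
Step 4: m_pack = 21 * 8 * 0.0442 * 1.182 = 8.7771 kg
Step 5: ED = E_pack / m_pack = 1481.8 / 8.7771 = 168.8 Wh/kg

168.8 Wh/kg


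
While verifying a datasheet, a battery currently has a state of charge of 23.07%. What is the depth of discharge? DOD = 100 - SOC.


DOD = 100 - SOC = 100 - 23.07 = 76.93%

76.93%


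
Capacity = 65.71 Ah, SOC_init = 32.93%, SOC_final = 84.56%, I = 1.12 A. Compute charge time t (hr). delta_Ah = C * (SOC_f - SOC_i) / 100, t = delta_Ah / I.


Step 1: dSOC = 84.56% - 32.93% = 51.63%
Step 2: delta_Ah = 65.71 * 51.63 / 100 = 33.926 Ah
Step 3: t = 33.926 / 1.12 = 30.29 hr

30.29 hr


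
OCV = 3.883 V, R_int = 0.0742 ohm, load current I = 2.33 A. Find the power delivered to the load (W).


Step 1: V_terminal = OCV - I*R = 3.883 - 2.33 * 0.0742 = 3.7101 V
Step 2: P_out = V_terminal * I = 3.7101 * 2.33 = 8.645 W

8.645 W


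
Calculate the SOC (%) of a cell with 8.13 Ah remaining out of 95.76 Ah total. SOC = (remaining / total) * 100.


SOC% = 8.13 / 95.76 * 100 = 8.490%

8.490%


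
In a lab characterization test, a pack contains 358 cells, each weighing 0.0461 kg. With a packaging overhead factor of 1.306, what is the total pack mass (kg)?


m_pack = n * m_cell * overhead = 358 * 0.0461 * 1.306 = 21.55 kg

21.55 kg


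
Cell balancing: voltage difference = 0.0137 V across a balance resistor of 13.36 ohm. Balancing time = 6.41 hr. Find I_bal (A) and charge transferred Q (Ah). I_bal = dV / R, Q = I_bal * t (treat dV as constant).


I_bal = dV / R = 0.0137 / 13.36 = 0.0010254 A
Q = I_bal * t = 0.0010254 * 6.41 = 0.006573 Ah

I=0.0010254 A, Q=0.006573 Ah


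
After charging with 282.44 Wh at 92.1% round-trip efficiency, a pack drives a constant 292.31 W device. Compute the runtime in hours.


Step 1: E_discharge = eta/100 * E_charge = 92.1/100 * 282.44 = 260.13 Wh
Step 2: t = E_discharge / P = 260.13 / 292.31 = 0.8899 hr

0.8899 hr


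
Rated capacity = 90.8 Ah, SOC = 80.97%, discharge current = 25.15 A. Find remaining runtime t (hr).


Step 1: remaining = SOC/100 * C_total = 80.97/100 * 90.8 = 73.521 Ah
Step 2: t = remaining / I = 73.521 / 25.15 = 2.923 hr

2.923 hr


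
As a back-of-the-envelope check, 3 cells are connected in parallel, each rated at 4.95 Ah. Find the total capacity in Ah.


Parallel capacities add: 3 * 4.95 Ah = 14.85 Ah

14.85 Ah


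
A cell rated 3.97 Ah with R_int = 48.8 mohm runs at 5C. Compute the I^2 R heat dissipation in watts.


Convert: R = 48.8 mohm = 0.0488 ohm
Step 1: I = C_rate * capacity = 5 * 3.97 = 19.85 A
Step 2: Q = I^2 * R = 19.85^2 * 0.0488 = 394.02 * 0.0488 = 19.23 W

19.23 W


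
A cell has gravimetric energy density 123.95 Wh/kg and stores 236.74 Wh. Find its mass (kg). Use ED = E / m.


m = E / ED = 236.74 / 123.95 = 1.910 kg

1.910 kg


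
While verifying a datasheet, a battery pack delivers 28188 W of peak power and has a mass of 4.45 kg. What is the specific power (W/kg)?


SP = P / m = 28188 / 4.45 = 6334 W/kg

6334 W/kg


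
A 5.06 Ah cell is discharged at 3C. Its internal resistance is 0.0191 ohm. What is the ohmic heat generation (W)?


Step 1: I = C_rate * capacity = 3 * 5.06 = 15.18 A
Step 2: Q = I^2 * R = 15.18^2 * 0.0191 = 230.43 * 0.0191 = 4.401 W

4.401 W


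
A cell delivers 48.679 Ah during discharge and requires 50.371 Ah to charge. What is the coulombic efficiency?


Coulombic efficiency = 48.679/50.371 * 100% = 96.64%

96.64%


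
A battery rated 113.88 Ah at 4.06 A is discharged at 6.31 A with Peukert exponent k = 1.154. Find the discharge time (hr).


t_rated = C / I_rated = 113.88 / 4.06 = 28.049 hr
(I_rated/I)^k = (0.64342)^1.154 = 0.60118
t = t_rated * (I_rated/I)^k = 28.049 * 0.60118 = 16.86 hr

16.86 hr


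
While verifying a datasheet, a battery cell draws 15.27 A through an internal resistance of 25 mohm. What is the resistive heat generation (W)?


Convert: R = 25 mohm = 0.025 ohm
Q = I^2 * R = 15.27^2 * 0.025 = 5.829 W

5.829 W


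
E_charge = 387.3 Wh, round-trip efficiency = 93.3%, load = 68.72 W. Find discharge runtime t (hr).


Step 1: E_discharge = eta/100 * E_charge = 93.3/100 * 387.3 = 361.35 Wh
Step 2: t = E_discharge / P = 361.35 / 68.72 = 5.258 hr

5.258 hr


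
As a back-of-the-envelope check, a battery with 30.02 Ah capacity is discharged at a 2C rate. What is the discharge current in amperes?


I = C_rate * capacity = 2 * 30.02 = 60.04 A

60.04 A


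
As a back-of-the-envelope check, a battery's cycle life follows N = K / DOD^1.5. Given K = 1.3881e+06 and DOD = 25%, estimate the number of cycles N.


DOD^1.5 = 125
N = K / DOD^1.5 = 1.3881e+06 / 125 = 11100

11100 cycles
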